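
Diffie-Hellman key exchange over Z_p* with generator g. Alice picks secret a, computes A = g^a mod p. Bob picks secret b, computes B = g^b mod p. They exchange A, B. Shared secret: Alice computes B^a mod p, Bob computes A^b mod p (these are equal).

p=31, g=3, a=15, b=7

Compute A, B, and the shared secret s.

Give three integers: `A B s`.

Answer: 30 17 30

Derivation:
A = 3^15 mod 31  (bits of 15 = 1111)
  bit 0 = 1: r = r^2 * 3 mod 31 = 1^2 * 3 = 1*3 = 3
  bit 1 = 1: r = r^2 * 3 mod 31 = 3^2 * 3 = 9*3 = 27
  bit 2 = 1: r = r^2 * 3 mod 31 = 27^2 * 3 = 16*3 = 17
  bit 3 = 1: r = r^2 * 3 mod 31 = 17^2 * 3 = 10*3 = 30
  -> A = 30
B = 3^7 mod 31  (bits of 7 = 111)
  bit 0 = 1: r = r^2 * 3 mod 31 = 1^2 * 3 = 1*3 = 3
  bit 1 = 1: r = r^2 * 3 mod 31 = 3^2 * 3 = 9*3 = 27
  bit 2 = 1: r = r^2 * 3 mod 31 = 27^2 * 3 = 16*3 = 17
  -> B = 17
s = B^a = 17^15 mod 31  (bits of 15 = 1111)
  bit 0 = 1: r = r^2 * 17 mod 31 = 1^2 * 17 = 1*17 = 17
  bit 1 = 1: r = r^2 * 17 mod 31 = 17^2 * 17 = 10*17 = 15
  bit 2 = 1: r = r^2 * 17 mod 31 = 15^2 * 17 = 8*17 = 12
  bit 3 = 1: r = r^2 * 17 mod 31 = 12^2 * 17 = 20*17 = 30
  -> s = B^a = 30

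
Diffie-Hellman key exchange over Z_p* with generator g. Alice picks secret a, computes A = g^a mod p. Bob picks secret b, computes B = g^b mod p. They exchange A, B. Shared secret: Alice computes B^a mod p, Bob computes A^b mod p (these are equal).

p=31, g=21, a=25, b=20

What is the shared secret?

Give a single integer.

A = 21^25 mod 31  (bits of 25 = 11001)
  bit 0 = 1: r = r^2 * 21 mod 31 = 1^2 * 21 = 1*21 = 21
  bit 1 = 1: r = r^2 * 21 mod 31 = 21^2 * 21 = 7*21 = 23
  bit 2 = 0: r = r^2 mod 31 = 23^2 = 2
  bit 3 = 0: r = r^2 mod 31 = 2^2 = 4
  bit 4 = 1: r = r^2 * 21 mod 31 = 4^2 * 21 = 16*21 = 26
  -> A = 26
B = 21^20 mod 31  (bits of 20 = 10100)
  bit 0 = 1: r = r^2 * 21 mod 31 = 1^2 * 21 = 1*21 = 21
  bit 1 = 0: r = r^2 mod 31 = 21^2 = 7
  bit 2 = 1: r = r^2 * 21 mod 31 = 7^2 * 21 = 18*21 = 6
  bit 3 = 0: r = r^2 mod 31 = 6^2 = 5
  bit 4 = 0: r = r^2 mod 31 = 5^2 = 25
  -> B = 25
s = B^a = 25^25 mod 31  (bits of 25 = 11001)
  bit 0 = 1: r = r^2 * 25 mod 31 = 1^2 * 25 = 1*25 = 25
  bit 1 = 1: r = r^2 * 25 mod 31 = 25^2 * 25 = 5*25 = 1
  bit 2 = 0: r = r^2 mod 31 = 1^2 = 1
  bit 3 = 0: r = r^2 mod 31 = 1^2 = 1
  bit 4 = 1: r = r^2 * 25 mod 31 = 1^2 * 25 = 1*25 = 25
  -> s = B^a = 25

Answer: 25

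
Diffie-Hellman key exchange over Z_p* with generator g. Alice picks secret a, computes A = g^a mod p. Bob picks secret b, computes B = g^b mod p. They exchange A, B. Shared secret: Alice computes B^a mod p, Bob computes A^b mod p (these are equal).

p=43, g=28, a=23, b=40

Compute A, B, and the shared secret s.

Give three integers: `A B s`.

A = 28^23 mod 43  (bits of 23 = 10111)
  bit 0 = 1: r = r^2 * 28 mod 43 = 1^2 * 28 = 1*28 = 28
  bit 1 = 0: r = r^2 mod 43 = 28^2 = 10
  bit 2 = 1: r = r^2 * 28 mod 43 = 10^2 * 28 = 14*28 = 5
  bit 3 = 1: r = r^2 * 28 mod 43 = 5^2 * 28 = 25*28 = 12
  bit 4 = 1: r = r^2 * 28 mod 43 = 12^2 * 28 = 15*28 = 33
  -> A = 33
B = 28^40 mod 43  (bits of 40 = 101000)
  bit 0 = 1: r = r^2 * 28 mod 43 = 1^2 * 28 = 1*28 = 28
  bit 1 = 0: r = r^2 mod 43 = 28^2 = 10
  bit 2 = 1: r = r^2 * 28 mod 43 = 10^2 * 28 = 14*28 = 5
  bit 3 = 0: r = r^2 mod 43 = 5^2 = 25
  bit 4 = 0: r = r^2 mod 43 = 25^2 = 23
  bit 5 = 0: r = r^2 mod 43 = 23^2 = 13
  -> B = 13
s = B^a = 13^23 mod 43  (bits of 23 = 10111)
  bit 0 = 1: r = r^2 * 13 mod 43 = 1^2 * 13 = 1*13 = 13
  bit 1 = 0: r = r^2 mod 43 = 13^2 = 40
  bit 2 = 1: r = r^2 * 13 mod 43 = 40^2 * 13 = 9*13 = 31
  bit 3 = 1: r = r^2 * 13 mod 43 = 31^2 * 13 = 15*13 = 23
  bit 4 = 1: r = r^2 * 13 mod 43 = 23^2 * 13 = 13*13 = 40
  -> s = B^a = 40

Answer: 33 13 40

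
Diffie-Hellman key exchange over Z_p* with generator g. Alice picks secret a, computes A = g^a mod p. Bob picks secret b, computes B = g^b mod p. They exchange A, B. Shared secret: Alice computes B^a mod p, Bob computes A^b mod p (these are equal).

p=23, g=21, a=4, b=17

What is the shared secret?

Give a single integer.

A = 21^4 mod 23  (bits of 4 = 100)
  bit 0 = 1: r = r^2 * 21 mod 23 = 1^2 * 21 = 1*21 = 21
  bit 1 = 0: r = r^2 mod 23 = 21^2 = 4
  bit 2 = 0: r = r^2 mod 23 = 4^2 = 16
  -> A = 16
B = 21^17 mod 23  (bits of 17 = 10001)
  bit 0 = 1: r = r^2 * 21 mod 23 = 1^2 * 21 = 1*21 = 21
  bit 1 = 0: r = r^2 mod 23 = 21^2 = 4
  bit 2 = 0: r = r^2 mod 23 = 4^2 = 16
  bit 3 = 0: r = r^2 mod 23 = 16^2 = 3
  bit 4 = 1: r = r^2 * 21 mod 23 = 3^2 * 21 = 9*21 = 5
  -> B = 5
s = B^a = 5^4 mod 23  (bits of 4 = 100)
  bit 0 = 1: r = r^2 * 5 mod 23 = 1^2 * 5 = 1*5 = 5
  bit 1 = 0: r = r^2 mod 23 = 5^2 = 2
  bit 2 = 0: r = r^2 mod 23 = 2^2 = 4
  -> s = B^a = 4

Answer: 4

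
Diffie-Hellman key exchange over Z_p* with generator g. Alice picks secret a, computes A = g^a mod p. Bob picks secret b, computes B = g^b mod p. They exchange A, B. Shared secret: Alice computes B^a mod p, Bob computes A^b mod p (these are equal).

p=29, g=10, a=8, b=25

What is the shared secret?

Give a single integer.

Answer: 24

Derivation:
A = 10^8 mod 29  (bits of 8 = 1000)
  bit 0 = 1: r = r^2 * 10 mod 29 = 1^2 * 10 = 1*10 = 10
  bit 1 = 0: r = r^2 mod 29 = 10^2 = 13
  bit 2 = 0: r = r^2 mod 29 = 13^2 = 24
  bit 3 = 0: r = r^2 mod 29 = 24^2 = 25
  -> A = 25
B = 10^25 mod 29  (bits of 25 = 11001)
  bit 0 = 1: r = r^2 * 10 mod 29 = 1^2 * 10 = 1*10 = 10
  bit 1 = 1: r = r^2 * 10 mod 29 = 10^2 * 10 = 13*10 = 14
  bit 2 = 0: r = r^2 mod 29 = 14^2 = 22
  bit 3 = 0: r = r^2 mod 29 = 22^2 = 20
  bit 4 = 1: r = r^2 * 10 mod 29 = 20^2 * 10 = 23*10 = 27
  -> B = 27
s = B^a = 27^8 mod 29  (bits of 8 = 1000)
  bit 0 = 1: r = r^2 * 27 mod 29 = 1^2 * 27 = 1*27 = 27
  bit 1 = 0: r = r^2 mod 29 = 27^2 = 4
  bit 2 = 0: r = r^2 mod 29 = 4^2 = 16
  bit 3 = 0: r = r^2 mod 29 = 16^2 = 24
  -> s = B^a = 24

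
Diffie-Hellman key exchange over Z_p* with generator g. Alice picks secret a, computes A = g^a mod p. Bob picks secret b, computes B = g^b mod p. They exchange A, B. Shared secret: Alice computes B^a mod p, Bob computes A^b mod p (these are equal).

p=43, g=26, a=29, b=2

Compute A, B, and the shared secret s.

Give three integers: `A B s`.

A = 26^29 mod 43  (bits of 29 = 11101)
  bit 0 = 1: r = r^2 * 26 mod 43 = 1^2 * 26 = 1*26 = 26
  bit 1 = 1: r = r^2 * 26 mod 43 = 26^2 * 26 = 31*26 = 32
  bit 2 = 1: r = r^2 * 26 mod 43 = 32^2 * 26 = 35*26 = 7
  bit 3 = 0: r = r^2 mod 43 = 7^2 = 6
  bit 4 = 1: r = r^2 * 26 mod 43 = 6^2 * 26 = 36*26 = 33
  -> A = 33
B = 26^2 mod 43  (bits of 2 = 10)
  bit 0 = 1: r = r^2 * 26 mod 43 = 1^2 * 26 = 1*26 = 26
  bit 1 = 0: r = r^2 mod 43 = 26^2 = 31
  -> B = 31
s = B^a = 31^29 mod 43  (bits of 29 = 11101)
  bit 0 = 1: r = r^2 * 31 mod 43 = 1^2 * 31 = 1*31 = 31
  bit 1 = 1: r = r^2 * 31 mod 43 = 31^2 * 31 = 15*31 = 35
  bit 2 = 1: r = r^2 * 31 mod 43 = 35^2 * 31 = 21*31 = 6
  bit 3 = 0: r = r^2 mod 43 = 6^2 = 36
  bit 4 = 1: r = r^2 * 31 mod 43 = 36^2 * 31 = 6*31 = 14
  -> s = B^a = 14

Answer: 33 31 14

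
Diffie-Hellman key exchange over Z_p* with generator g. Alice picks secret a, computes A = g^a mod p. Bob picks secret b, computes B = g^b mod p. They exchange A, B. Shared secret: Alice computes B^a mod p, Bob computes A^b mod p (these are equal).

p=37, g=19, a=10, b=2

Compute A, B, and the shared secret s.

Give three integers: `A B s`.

Answer: 3 28 9

Derivation:
A = 19^10 mod 37  (bits of 10 = 1010)
  bit 0 = 1: r = r^2 * 19 mod 37 = 1^2 * 19 = 1*19 = 19
  bit 1 = 0: r = r^2 mod 37 = 19^2 = 28
  bit 2 = 1: r = r^2 * 19 mod 37 = 28^2 * 19 = 7*19 = 22
  bit 3 = 0: r = r^2 mod 37 = 22^2 = 3
  -> A = 3
B = 19^2 mod 37  (bits of 2 = 10)
  bit 0 = 1: r = r^2 * 19 mod 37 = 1^2 * 19 = 1*19 = 19
  bit 1 = 0: r = r^2 mod 37 = 19^2 = 28
  -> B = 28
s = B^a = 28^10 mod 37  (bits of 10 = 1010)
  bit 0 = 1: r = r^2 * 28 mod 37 = 1^2 * 28 = 1*28 = 28
  bit 1 = 0: r = r^2 mod 37 = 28^2 = 7
  bit 2 = 1: r = r^2 * 28 mod 37 = 7^2 * 28 = 12*28 = 3
  bit 3 = 0: r = r^2 mod 37 = 3^2 = 9
  -> s = B^a = 9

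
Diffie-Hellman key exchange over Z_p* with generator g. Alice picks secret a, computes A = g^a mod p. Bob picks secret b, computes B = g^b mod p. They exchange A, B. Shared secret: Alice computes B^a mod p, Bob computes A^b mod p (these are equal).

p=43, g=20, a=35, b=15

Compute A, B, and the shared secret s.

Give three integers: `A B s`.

A = 20^35 mod 43  (bits of 35 = 100011)
  bit 0 = 1: r = r^2 * 20 mod 43 = 1^2 * 20 = 1*20 = 20
  bit 1 = 0: r = r^2 mod 43 = 20^2 = 13
  bit 2 = 0: r = r^2 mod 43 = 13^2 = 40
  bit 3 = 0: r = r^2 mod 43 = 40^2 = 9
  bit 4 = 1: r = r^2 * 20 mod 43 = 9^2 * 20 = 38*20 = 29
  bit 5 = 1: r = r^2 * 20 mod 43 = 29^2 * 20 = 24*20 = 7
  -> A = 7
B = 20^15 mod 43  (bits of 15 = 1111)
  bit 0 = 1: r = r^2 * 20 mod 43 = 1^2 * 20 = 1*20 = 20
  bit 1 = 1: r = r^2 * 20 mod 43 = 20^2 * 20 = 13*20 = 2
  bit 2 = 1: r = r^2 * 20 mod 43 = 2^2 * 20 = 4*20 = 37
  bit 3 = 1: r = r^2 * 20 mod 43 = 37^2 * 20 = 36*20 = 32
  -> B = 32
s = B^a = 32^35 mod 43  (bits of 35 = 100011)
  bit 0 = 1: r = r^2 * 32 mod 43 = 1^2 * 32 = 1*32 = 32
  bit 1 = 0: r = r^2 mod 43 = 32^2 = 35
  bit 2 = 0: r = r^2 mod 43 = 35^2 = 21
  bit 3 = 0: r = r^2 mod 43 = 21^2 = 11
  bit 4 = 1: r = r^2 * 32 mod 43 = 11^2 * 32 = 35*32 = 2
  bit 5 = 1: r = r^2 * 32 mod 43 = 2^2 * 32 = 4*32 = 42
  -> s = B^a = 42

Answer: 7 32 42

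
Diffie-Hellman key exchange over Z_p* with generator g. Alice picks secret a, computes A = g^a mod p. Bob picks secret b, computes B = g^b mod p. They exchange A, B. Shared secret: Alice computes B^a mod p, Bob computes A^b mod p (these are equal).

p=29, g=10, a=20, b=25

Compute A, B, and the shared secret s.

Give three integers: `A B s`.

Answer: 7 27 23

Derivation:
A = 10^20 mod 29  (bits of 20 = 10100)
  bit 0 = 1: r = r^2 * 10 mod 29 = 1^2 * 10 = 1*10 = 10
  bit 1 = 0: r = r^2 mod 29 = 10^2 = 13
  bit 2 = 1: r = r^2 * 10 mod 29 = 13^2 * 10 = 24*10 = 8
  bit 3 = 0: r = r^2 mod 29 = 8^2 = 6
  bit 4 = 0: r = r^2 mod 29 = 6^2 = 7
  -> A = 7
B = 10^25 mod 29  (bits of 25 = 11001)
  bit 0 = 1: r = r^2 * 10 mod 29 = 1^2 * 10 = 1*10 = 10
  bit 1 = 1: r = r^2 * 10 mod 29 = 10^2 * 10 = 13*10 = 14
  bit 2 = 0: r = r^2 mod 29 = 14^2 = 22
  bit 3 = 0: r = r^2 mod 29 = 22^2 = 20
  bit 4 = 1: r = r^2 * 10 mod 29 = 20^2 * 10 = 23*10 = 27
  -> B = 27
s = B^a = 27^20 mod 29  (bits of 20 = 10100)
  bit 0 = 1: r = r^2 * 27 mod 29 = 1^2 * 27 = 1*27 = 27
  bit 1 = 0: r = r^2 mod 29 = 27^2 = 4
  bit 2 = 1: r = r^2 * 27 mod 29 = 4^2 * 27 = 16*27 = 26
  bit 3 = 0: r = r^2 mod 29 = 26^2 = 9
  bit 4 = 0: r = r^2 mod 29 = 9^2 = 23
  -> s = B^a = 23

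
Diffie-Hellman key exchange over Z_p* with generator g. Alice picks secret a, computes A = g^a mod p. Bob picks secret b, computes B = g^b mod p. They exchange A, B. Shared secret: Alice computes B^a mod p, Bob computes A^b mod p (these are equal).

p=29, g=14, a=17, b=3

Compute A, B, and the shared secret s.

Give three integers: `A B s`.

A = 14^17 mod 29  (bits of 17 = 10001)
  bit 0 = 1: r = r^2 * 14 mod 29 = 1^2 * 14 = 1*14 = 14
  bit 1 = 0: r = r^2 mod 29 = 14^2 = 22
  bit 2 = 0: r = r^2 mod 29 = 22^2 = 20
  bit 3 = 0: r = r^2 mod 29 = 20^2 = 23
  bit 4 = 1: r = r^2 * 14 mod 29 = 23^2 * 14 = 7*14 = 11
  -> A = 11
B = 14^3 mod 29  (bits of 3 = 11)
  bit 0 = 1: r = r^2 * 14 mod 29 = 1^2 * 14 = 1*14 = 14
  bit 1 = 1: r = r^2 * 14 mod 29 = 14^2 * 14 = 22*14 = 18
  -> B = 18
s = B^a = 18^17 mod 29  (bits of 17 = 10001)
  bit 0 = 1: r = r^2 * 18 mod 29 = 1^2 * 18 = 1*18 = 18
  bit 1 = 0: r = r^2 mod 29 = 18^2 = 5
  bit 2 = 0: r = r^2 mod 29 = 5^2 = 25
  bit 3 = 0: r = r^2 mod 29 = 25^2 = 16
  bit 4 = 1: r = r^2 * 18 mod 29 = 16^2 * 18 = 24*18 = 26
  -> s = B^a = 26

Answer: 11 18 26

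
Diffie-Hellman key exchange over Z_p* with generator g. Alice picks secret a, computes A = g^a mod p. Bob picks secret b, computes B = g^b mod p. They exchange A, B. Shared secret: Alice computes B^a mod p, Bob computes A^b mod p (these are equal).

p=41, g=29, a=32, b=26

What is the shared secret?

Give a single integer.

Answer: 16

Derivation:
A = 29^32 mod 41  (bits of 32 = 100000)
  bit 0 = 1: r = r^2 * 29 mod 41 = 1^2 * 29 = 1*29 = 29
  bit 1 = 0: r = r^2 mod 41 = 29^2 = 21
  bit 2 = 0: r = r^2 mod 41 = 21^2 = 31
  bit 3 = 0: r = r^2 mod 41 = 31^2 = 18
  bit 4 = 0: r = r^2 mod 41 = 18^2 = 37
  bit 5 = 0: r = r^2 mod 41 = 37^2 = 16
  -> A = 16
B = 29^26 mod 41  (bits of 26 = 11010)
  bit 0 = 1: r = r^2 * 29 mod 41 = 1^2 * 29 = 1*29 = 29
  bit 1 = 1: r = r^2 * 29 mod 41 = 29^2 * 29 = 21*29 = 35
  bit 2 = 0: r = r^2 mod 41 = 35^2 = 36
  bit 3 = 1: r = r^2 * 29 mod 41 = 36^2 * 29 = 25*29 = 28
  bit 4 = 0: r = r^2 mod 41 = 28^2 = 5
  -> B = 5
s = B^a = 5^32 mod 41  (bits of 32 = 100000)
  bit 0 = 1: r = r^2 * 5 mod 41 = 1^2 * 5 = 1*5 = 5
  bit 1 = 0: r = r^2 mod 41 = 5^2 = 25
  bit 2 = 0: r = r^2 mod 41 = 25^2 = 10
  bit 3 = 0: r = r^2 mod 41 = 10^2 = 18
  bit 4 = 0: r = r^2 mod 41 = 18^2 = 37
  bit 5 = 0: r = r^2 mod 41 = 37^2 = 16
  -> s = B^a = 16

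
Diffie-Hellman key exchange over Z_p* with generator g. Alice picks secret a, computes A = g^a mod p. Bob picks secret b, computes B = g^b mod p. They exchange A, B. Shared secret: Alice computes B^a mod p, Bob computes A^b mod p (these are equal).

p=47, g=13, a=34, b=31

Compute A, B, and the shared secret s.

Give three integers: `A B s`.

A = 13^34 mod 47  (bits of 34 = 100010)
  bit 0 = 1: r = r^2 * 13 mod 47 = 1^2 * 13 = 1*13 = 13
  bit 1 = 0: r = r^2 mod 47 = 13^2 = 28
  bit 2 = 0: r = r^2 mod 47 = 28^2 = 32
  bit 3 = 0: r = r^2 mod 47 = 32^2 = 37
  bit 4 = 1: r = r^2 * 13 mod 47 = 37^2 * 13 = 6*13 = 31
  bit 5 = 0: r = r^2 mod 47 = 31^2 = 21
  -> A = 21
B = 13^31 mod 47  (bits of 31 = 11111)
  bit 0 = 1: r = r^2 * 13 mod 47 = 1^2 * 13 = 1*13 = 13
  bit 1 = 1: r = r^2 * 13 mod 47 = 13^2 * 13 = 28*13 = 35
  bit 2 = 1: r = r^2 * 13 mod 47 = 35^2 * 13 = 3*13 = 39
  bit 3 = 1: r = r^2 * 13 mod 47 = 39^2 * 13 = 17*13 = 33
  bit 4 = 1: r = r^2 * 13 mod 47 = 33^2 * 13 = 8*13 = 10
  -> B = 10
s = B^a = 10^34 mod 47  (bits of 34 = 100010)
  bit 0 = 1: r = r^2 * 10 mod 47 = 1^2 * 10 = 1*10 = 10
  bit 1 = 0: r = r^2 mod 47 = 10^2 = 6
  bit 2 = 0: r = r^2 mod 47 = 6^2 = 36
  bit 3 = 0: r = r^2 mod 47 = 36^2 = 27
  bit 4 = 1: r = r^2 * 10 mod 47 = 27^2 * 10 = 24*10 = 5
  bit 5 = 0: r = r^2 mod 47 = 5^2 = 25
  -> s = B^a = 25

Answer: 21 10 25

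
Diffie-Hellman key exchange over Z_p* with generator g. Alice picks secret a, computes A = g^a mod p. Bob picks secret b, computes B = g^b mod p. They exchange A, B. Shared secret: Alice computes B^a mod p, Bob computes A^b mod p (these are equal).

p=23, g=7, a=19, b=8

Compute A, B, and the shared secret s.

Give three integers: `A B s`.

A = 7^19 mod 23  (bits of 19 = 10011)
  bit 0 = 1: r = r^2 * 7 mod 23 = 1^2 * 7 = 1*7 = 7
  bit 1 = 0: r = r^2 mod 23 = 7^2 = 3
  bit 2 = 0: r = r^2 mod 23 = 3^2 = 9
  bit 3 = 1: r = r^2 * 7 mod 23 = 9^2 * 7 = 12*7 = 15
  bit 4 = 1: r = r^2 * 7 mod 23 = 15^2 * 7 = 18*7 = 11
  -> A = 11
B = 7^8 mod 23  (bits of 8 = 1000)
  bit 0 = 1: r = r^2 * 7 mod 23 = 1^2 * 7 = 1*7 = 7
  bit 1 = 0: r = r^2 mod 23 = 7^2 = 3
  bit 2 = 0: r = r^2 mod 23 = 3^2 = 9
  bit 3 = 0: r = r^2 mod 23 = 9^2 = 12
  -> B = 12
s = B^a = 12^19 mod 23  (bits of 19 = 10011)
  bit 0 = 1: r = r^2 * 12 mod 23 = 1^2 * 12 = 1*12 = 12
  bit 1 = 0: r = r^2 mod 23 = 12^2 = 6
  bit 2 = 0: r = r^2 mod 23 = 6^2 = 13
  bit 3 = 1: r = r^2 * 12 mod 23 = 13^2 * 12 = 8*12 = 4
  bit 4 = 1: r = r^2 * 12 mod 23 = 4^2 * 12 = 16*12 = 8
  -> s = B^a = 8

Answer: 11 12 8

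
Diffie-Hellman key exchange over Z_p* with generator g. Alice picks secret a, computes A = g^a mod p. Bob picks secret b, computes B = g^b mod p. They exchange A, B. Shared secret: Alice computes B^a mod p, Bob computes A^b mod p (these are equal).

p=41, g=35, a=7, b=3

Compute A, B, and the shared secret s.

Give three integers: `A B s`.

Answer: 12 30 6

Derivation:
A = 35^7 mod 41  (bits of 7 = 111)
  bit 0 = 1: r = r^2 * 35 mod 41 = 1^2 * 35 = 1*35 = 35
  bit 1 = 1: r = r^2 * 35 mod 41 = 35^2 * 35 = 36*35 = 30
  bit 2 = 1: r = r^2 * 35 mod 41 = 30^2 * 35 = 39*35 = 12
  -> A = 12
B = 35^3 mod 41  (bits of 3 = 11)
  bit 0 = 1: r = r^2 * 35 mod 41 = 1^2 * 35 = 1*35 = 35
  bit 1 = 1: r = r^2 * 35 mod 41 = 35^2 * 35 = 36*35 = 30
  -> B = 30
s = B^a = 30^7 mod 41  (bits of 7 = 111)
  bit 0 = 1: r = r^2 * 30 mod 41 = 1^2 * 30 = 1*30 = 30
  bit 1 = 1: r = r^2 * 30 mod 41 = 30^2 * 30 = 39*30 = 22
  bit 2 = 1: r = r^2 * 30 mod 41 = 22^2 * 30 = 33*30 = 6
  -> s = B^a = 6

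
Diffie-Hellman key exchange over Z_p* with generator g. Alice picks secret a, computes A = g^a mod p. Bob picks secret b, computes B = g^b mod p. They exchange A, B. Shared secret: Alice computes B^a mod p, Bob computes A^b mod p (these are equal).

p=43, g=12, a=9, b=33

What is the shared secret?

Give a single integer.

Answer: 8

Derivation:
A = 12^9 mod 43  (bits of 9 = 1001)
  bit 0 = 1: r = r^2 * 12 mod 43 = 1^2 * 12 = 1*12 = 12
  bit 1 = 0: r = r^2 mod 43 = 12^2 = 15
  bit 2 = 0: r = r^2 mod 43 = 15^2 = 10
  bit 3 = 1: r = r^2 * 12 mod 43 = 10^2 * 12 = 14*12 = 39
  -> A = 39
B = 12^33 mod 43  (bits of 33 = 100001)
  bit 0 = 1: r = r^2 * 12 mod 43 = 1^2 * 12 = 1*12 = 12
  bit 1 = 0: r = r^2 mod 43 = 12^2 = 15
  bit 2 = 0: r = r^2 mod 43 = 15^2 = 10
  bit 3 = 0: r = r^2 mod 43 = 10^2 = 14
  bit 4 = 0: r = r^2 mod 43 = 14^2 = 24
  bit 5 = 1: r = r^2 * 12 mod 43 = 24^2 * 12 = 17*12 = 32
  -> B = 32
s = B^a = 32^9 mod 43  (bits of 9 = 1001)
  bit 0 = 1: r = r^2 * 32 mod 43 = 1^2 * 32 = 1*32 = 32
  bit 1 = 0: r = r^2 mod 43 = 32^2 = 35
  bit 2 = 0: r = r^2 mod 43 = 35^2 = 21
  bit 3 = 1: r = r^2 * 32 mod 43 = 21^2 * 32 = 11*32 = 8
  -> s = B^a = 8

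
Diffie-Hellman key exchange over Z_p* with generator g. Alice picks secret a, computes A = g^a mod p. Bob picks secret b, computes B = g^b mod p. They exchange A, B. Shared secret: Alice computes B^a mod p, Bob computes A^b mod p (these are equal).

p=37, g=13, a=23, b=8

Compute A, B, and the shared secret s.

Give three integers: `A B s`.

Answer: 2 9 34

Derivation:
A = 13^23 mod 37  (bits of 23 = 10111)
  bit 0 = 1: r = r^2 * 13 mod 37 = 1^2 * 13 = 1*13 = 13
  bit 1 = 0: r = r^2 mod 37 = 13^2 = 21
  bit 2 = 1: r = r^2 * 13 mod 37 = 21^2 * 13 = 34*13 = 35
  bit 3 = 1: r = r^2 * 13 mod 37 = 35^2 * 13 = 4*13 = 15
  bit 4 = 1: r = r^2 * 13 mod 37 = 15^2 * 13 = 3*13 = 2
  -> A = 2
B = 13^8 mod 37  (bits of 8 = 1000)
  bit 0 = 1: r = r^2 * 13 mod 37 = 1^2 * 13 = 1*13 = 13
  bit 1 = 0: r = r^2 mod 37 = 13^2 = 21
  bit 2 = 0: r = r^2 mod 37 = 21^2 = 34
  bit 3 = 0: r = r^2 mod 37 = 34^2 = 9
  -> B = 9
s = B^a = 9^23 mod 37  (bits of 23 = 10111)
  bit 0 = 1: r = r^2 * 9 mod 37 = 1^2 * 9 = 1*9 = 9
  bit 1 = 0: r = r^2 mod 37 = 9^2 = 7
  bit 2 = 1: r = r^2 * 9 mod 37 = 7^2 * 9 = 12*9 = 34
  bit 3 = 1: r = r^2 * 9 mod 37 = 34^2 * 9 = 9*9 = 7
  bit 4 = 1: r = r^2 * 9 mod 37 = 7^2 * 9 = 12*9 = 34
  -> s = B^a = 34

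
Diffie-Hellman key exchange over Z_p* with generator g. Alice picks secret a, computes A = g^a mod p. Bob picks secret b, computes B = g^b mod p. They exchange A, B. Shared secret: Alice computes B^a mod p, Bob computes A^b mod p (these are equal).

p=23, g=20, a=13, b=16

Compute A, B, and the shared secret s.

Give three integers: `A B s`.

Answer: 14 13 8

Derivation:
A = 20^13 mod 23  (bits of 13 = 1101)
  bit 0 = 1: r = r^2 * 20 mod 23 = 1^2 * 20 = 1*20 = 20
  bit 1 = 1: r = r^2 * 20 mod 23 = 20^2 * 20 = 9*20 = 19
  bit 2 = 0: r = r^2 mod 23 = 19^2 = 16
  bit 3 = 1: r = r^2 * 20 mod 23 = 16^2 * 20 = 3*20 = 14
  -> A = 14
B = 20^16 mod 23  (bits of 16 = 10000)
  bit 0 = 1: r = r^2 * 20 mod 23 = 1^2 * 20 = 1*20 = 20
  bit 1 = 0: r = r^2 mod 23 = 20^2 = 9
  bit 2 = 0: r = r^2 mod 23 = 9^2 = 12
  bit 3 = 0: r = r^2 mod 23 = 12^2 = 6
  bit 4 = 0: r = r^2 mod 23 = 6^2 = 13
  -> B = 13
s = B^a = 13^13 mod 23  (bits of 13 = 1101)
  bit 0 = 1: r = r^2 * 13 mod 23 = 1^2 * 13 = 1*13 = 13
  bit 1 = 1: r = r^2 * 13 mod 23 = 13^2 * 13 = 8*13 = 12
  bit 2 = 0: r = r^2 mod 23 = 12^2 = 6
  bit 3 = 1: r = r^2 * 13 mod 23 = 6^2 * 13 = 13*13 = 8
  -> s = B^a = 8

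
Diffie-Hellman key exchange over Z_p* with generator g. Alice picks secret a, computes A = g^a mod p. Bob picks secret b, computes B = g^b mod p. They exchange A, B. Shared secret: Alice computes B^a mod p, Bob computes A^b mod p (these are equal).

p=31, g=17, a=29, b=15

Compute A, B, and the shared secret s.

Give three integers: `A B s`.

A = 17^29 mod 31  (bits of 29 = 11101)
  bit 0 = 1: r = r^2 * 17 mod 31 = 1^2 * 17 = 1*17 = 17
  bit 1 = 1: r = r^2 * 17 mod 31 = 17^2 * 17 = 10*17 = 15
  bit 2 = 1: r = r^2 * 17 mod 31 = 15^2 * 17 = 8*17 = 12
  bit 3 = 0: r = r^2 mod 31 = 12^2 = 20
  bit 4 = 1: r = r^2 * 17 mod 31 = 20^2 * 17 = 28*17 = 11
  -> A = 11
B = 17^15 mod 31  (bits of 15 = 1111)
  bit 0 = 1: r = r^2 * 17 mod 31 = 1^2 * 17 = 1*17 = 17
  bit 1 = 1: r = r^2 * 17 mod 31 = 17^2 * 17 = 10*17 = 15
  bit 2 = 1: r = r^2 * 17 mod 31 = 15^2 * 17 = 8*17 = 12
  bit 3 = 1: r = r^2 * 17 mod 31 = 12^2 * 17 = 20*17 = 30
  -> B = 30
s = B^a = 30^29 mod 31  (bits of 29 = 11101)
  bit 0 = 1: r = r^2 * 30 mod 31 = 1^2 * 30 = 1*30 = 30
  bit 1 = 1: r = r^2 * 30 mod 31 = 30^2 * 30 = 1*30 = 30
  bit 2 = 1: r = r^2 * 30 mod 31 = 30^2 * 30 = 1*30 = 30
  bit 3 = 0: r = r^2 mod 31 = 30^2 = 1
  bit 4 = 1: r = r^2 * 30 mod 31 = 1^2 * 30 = 1*30 = 30
  -> s = B^a = 30

Answer: 11 30 30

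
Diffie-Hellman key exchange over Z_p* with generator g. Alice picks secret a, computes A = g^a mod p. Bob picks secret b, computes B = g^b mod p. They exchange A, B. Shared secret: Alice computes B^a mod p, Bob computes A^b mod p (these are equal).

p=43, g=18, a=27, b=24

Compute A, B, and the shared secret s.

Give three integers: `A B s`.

Answer: 2 16 35

Derivation:
A = 18^27 mod 43  (bits of 27 = 11011)
  bit 0 = 1: r = r^2 * 18 mod 43 = 1^2 * 18 = 1*18 = 18
  bit 1 = 1: r = r^2 * 18 mod 43 = 18^2 * 18 = 23*18 = 27
  bit 2 = 0: r = r^2 mod 43 = 27^2 = 41
  bit 3 = 1: r = r^2 * 18 mod 43 = 41^2 * 18 = 4*18 = 29
  bit 4 = 1: r = r^2 * 18 mod 43 = 29^2 * 18 = 24*18 = 2
  -> A = 2
B = 18^24 mod 43  (bits of 24 = 11000)
  bit 0 = 1: r = r^2 * 18 mod 43 = 1^2 * 18 = 1*18 = 18
  bit 1 = 1: r = r^2 * 18 mod 43 = 18^2 * 18 = 23*18 = 27
  bit 2 = 0: r = r^2 mod 43 = 27^2 = 41
  bit 3 = 0: r = r^2 mod 43 = 41^2 = 4
  bit 4 = 0: r = r^2 mod 43 = 4^2 = 16
  -> B = 16
s = B^a = 16^27 mod 43  (bits of 27 = 11011)
  bit 0 = 1: r = r^2 * 16 mod 43 = 1^2 * 16 = 1*16 = 16
  bit 1 = 1: r = r^2 * 16 mod 43 = 16^2 * 16 = 41*16 = 11
  bit 2 = 0: r = r^2 mod 43 = 11^2 = 35
  bit 3 = 1: r = r^2 * 16 mod 43 = 35^2 * 16 = 21*16 = 35
  bit 4 = 1: r = r^2 * 16 mod 43 = 35^2 * 16 = 21*16 = 35
  -> s = B^a = 35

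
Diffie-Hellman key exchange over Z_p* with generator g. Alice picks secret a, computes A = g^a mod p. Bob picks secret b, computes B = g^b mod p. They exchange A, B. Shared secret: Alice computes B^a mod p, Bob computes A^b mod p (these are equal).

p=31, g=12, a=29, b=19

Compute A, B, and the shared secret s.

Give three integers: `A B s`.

Answer: 13 3 21

Derivation:
A = 12^29 mod 31  (bits of 29 = 11101)
  bit 0 = 1: r = r^2 * 12 mod 31 = 1^2 * 12 = 1*12 = 12
  bit 1 = 1: r = r^2 * 12 mod 31 = 12^2 * 12 = 20*12 = 23
  bit 2 = 1: r = r^2 * 12 mod 31 = 23^2 * 12 = 2*12 = 24
  bit 3 = 0: r = r^2 mod 31 = 24^2 = 18
  bit 4 = 1: r = r^2 * 12 mod 31 = 18^2 * 12 = 14*12 = 13
  -> A = 13
B = 12^19 mod 31  (bits of 19 = 10011)
  bit 0 = 1: r = r^2 * 12 mod 31 = 1^2 * 12 = 1*12 = 12
  bit 1 = 0: r = r^2 mod 31 = 12^2 = 20
  bit 2 = 0: r = r^2 mod 31 = 20^2 = 28
  bit 3 = 1: r = r^2 * 12 mod 31 = 28^2 * 12 = 9*12 = 15
  bit 4 = 1: r = r^2 * 12 mod 31 = 15^2 * 12 = 8*12 = 3
  -> B = 3
s = B^a = 3^29 mod 31  (bits of 29 = 11101)
  bit 0 = 1: r = r^2 * 3 mod 31 = 1^2 * 3 = 1*3 = 3
  bit 1 = 1: r = r^2 * 3 mod 31 = 3^2 * 3 = 9*3 = 27
  bit 2 = 1: r = r^2 * 3 mod 31 = 27^2 * 3 = 16*3 = 17
  bit 3 = 0: r = r^2 mod 31 = 17^2 = 10
  bit 4 = 1: r = r^2 * 3 mod 31 = 10^2 * 3 = 7*3 = 21
  -> s = B^a = 21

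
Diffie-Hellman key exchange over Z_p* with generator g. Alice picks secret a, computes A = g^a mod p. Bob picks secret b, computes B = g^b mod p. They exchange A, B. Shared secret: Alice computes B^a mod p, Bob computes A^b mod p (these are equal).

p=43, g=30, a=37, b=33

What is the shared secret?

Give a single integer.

Answer: 39

Derivation:
A = 30^37 mod 43  (bits of 37 = 100101)
  bit 0 = 1: r = r^2 * 30 mod 43 = 1^2 * 30 = 1*30 = 30
  bit 1 = 0: r = r^2 mod 43 = 30^2 = 40
  bit 2 = 0: r = r^2 mod 43 = 40^2 = 9
  bit 3 = 1: r = r^2 * 30 mod 43 = 9^2 * 30 = 38*30 = 22
  bit 4 = 0: r = r^2 mod 43 = 22^2 = 11
  bit 5 = 1: r = r^2 * 30 mod 43 = 11^2 * 30 = 35*30 = 18
  -> A = 18
B = 30^33 mod 43  (bits of 33 = 100001)
  bit 0 = 1: r = r^2 * 30 mod 43 = 1^2 * 30 = 1*30 = 30
  bit 1 = 0: r = r^2 mod 43 = 30^2 = 40
  bit 2 = 0: r = r^2 mod 43 = 40^2 = 9
  bit 3 = 0: r = r^2 mod 43 = 9^2 = 38
  bit 4 = 0: r = r^2 mod 43 = 38^2 = 25
  bit 5 = 1: r = r^2 * 30 mod 43 = 25^2 * 30 = 23*30 = 2
  -> B = 2
s = B^a = 2^37 mod 43  (bits of 37 = 100101)
  bit 0 = 1: r = r^2 * 2 mod 43 = 1^2 * 2 = 1*2 = 2
  bit 1 = 0: r = r^2 mod 43 = 2^2 = 4
  bit 2 = 0: r = r^2 mod 43 = 4^2 = 16
  bit 3 = 1: r = r^2 * 2 mod 43 = 16^2 * 2 = 41*2 = 39
  bit 4 = 0: r = r^2 mod 43 = 39^2 = 16
  bit 5 = 1: r = r^2 * 2 mod 43 = 16^2 * 2 = 41*2 = 39
  -> s = B^a = 39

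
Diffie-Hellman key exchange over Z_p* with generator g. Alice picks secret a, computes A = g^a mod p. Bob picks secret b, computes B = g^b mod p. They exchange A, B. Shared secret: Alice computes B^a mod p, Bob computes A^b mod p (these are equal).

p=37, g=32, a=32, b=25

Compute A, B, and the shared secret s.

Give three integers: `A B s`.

Answer: 9 18 16

Derivation:
A = 32^32 mod 37  (bits of 32 = 100000)
  bit 0 = 1: r = r^2 * 32 mod 37 = 1^2 * 32 = 1*32 = 32
  bit 1 = 0: r = r^2 mod 37 = 32^2 = 25
  bit 2 = 0: r = r^2 mod 37 = 25^2 = 33
  bit 3 = 0: r = r^2 mod 37 = 33^2 = 16
  bit 4 = 0: r = r^2 mod 37 = 16^2 = 34
  bit 5 = 0: r = r^2 mod 37 = 34^2 = 9
  -> A = 9
B = 32^25 mod 37  (bits of 25 = 11001)
  bit 0 = 1: r = r^2 * 32 mod 37 = 1^2 * 32 = 1*32 = 32
  bit 1 = 1: r = r^2 * 32 mod 37 = 32^2 * 32 = 25*32 = 23
  bit 2 = 0: r = r^2 mod 37 = 23^2 = 11
  bit 3 = 0: r = r^2 mod 37 = 11^2 = 10
  bit 4 = 1: r = r^2 * 32 mod 37 = 10^2 * 32 = 26*32 = 18
  -> B = 18
s = B^a = 18^32 mod 37  (bits of 32 = 100000)
  bit 0 = 1: r = r^2 * 18 mod 37 = 1^2 * 18 = 1*18 = 18
  bit 1 = 0: r = r^2 mod 37 = 18^2 = 28
  bit 2 = 0: r = r^2 mod 37 = 28^2 = 7
  bit 3 = 0: r = r^2 mod 37 = 7^2 = 12
  bit 4 = 0: r = r^2 mod 37 = 12^2 = 33
  bit 5 = 0: r = r^2 mod 37 = 33^2 = 16
  -> s = B^a = 16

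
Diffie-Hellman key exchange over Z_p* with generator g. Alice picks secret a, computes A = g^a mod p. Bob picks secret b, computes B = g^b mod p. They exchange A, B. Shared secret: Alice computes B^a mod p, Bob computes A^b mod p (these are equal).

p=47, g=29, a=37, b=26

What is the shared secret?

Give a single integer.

Answer: 32

Derivation:
A = 29^37 mod 47  (bits of 37 = 100101)
  bit 0 = 1: r = r^2 * 29 mod 47 = 1^2 * 29 = 1*29 = 29
  bit 1 = 0: r = r^2 mod 47 = 29^2 = 42
  bit 2 = 0: r = r^2 mod 47 = 42^2 = 25
  bit 3 = 1: r = r^2 * 29 mod 47 = 25^2 * 29 = 14*29 = 30
  bit 4 = 0: r = r^2 mod 47 = 30^2 = 7
  bit 5 = 1: r = r^2 * 29 mod 47 = 7^2 * 29 = 2*29 = 11
  -> A = 11
B = 29^26 mod 47  (bits of 26 = 11010)
  bit 0 = 1: r = r^2 * 29 mod 47 = 1^2 * 29 = 1*29 = 29
  bit 1 = 1: r = r^2 * 29 mod 47 = 29^2 * 29 = 42*29 = 43
  bit 2 = 0: r = r^2 mod 47 = 43^2 = 16
  bit 3 = 1: r = r^2 * 29 mod 47 = 16^2 * 29 = 21*29 = 45
  bit 4 = 0: r = r^2 mod 47 = 45^2 = 4
  -> B = 4
s = B^a = 4^37 mod 47  (bits of 37 = 100101)
  bit 0 = 1: r = r^2 * 4 mod 47 = 1^2 * 4 = 1*4 = 4
  bit 1 = 0: r = r^2 mod 47 = 4^2 = 16
  bit 2 = 0: r = r^2 mod 47 = 16^2 = 21
  bit 3 = 1: r = r^2 * 4 mod 47 = 21^2 * 4 = 18*4 = 25
  bit 4 = 0: r = r^2 mod 47 = 25^2 = 14
  bit 5 = 1: r = r^2 * 4 mod 47 = 14^2 * 4 = 8*4 = 32
  -> s = B^a = 32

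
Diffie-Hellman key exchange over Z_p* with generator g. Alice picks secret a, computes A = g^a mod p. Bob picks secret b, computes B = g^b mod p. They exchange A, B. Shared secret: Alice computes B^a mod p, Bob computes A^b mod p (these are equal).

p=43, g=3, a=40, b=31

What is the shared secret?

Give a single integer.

Answer: 40

Derivation:
A = 3^40 mod 43  (bits of 40 = 101000)
  bit 0 = 1: r = r^2 * 3 mod 43 = 1^2 * 3 = 1*3 = 3
  bit 1 = 0: r = r^2 mod 43 = 3^2 = 9
  bit 2 = 1: r = r^2 * 3 mod 43 = 9^2 * 3 = 38*3 = 28
  bit 3 = 0: r = r^2 mod 43 = 28^2 = 10
  bit 4 = 0: r = r^2 mod 43 = 10^2 = 14
  bit 5 = 0: r = r^2 mod 43 = 14^2 = 24
  -> A = 24
B = 3^31 mod 43  (bits of 31 = 11111)
  bit 0 = 1: r = r^2 * 3 mod 43 = 1^2 * 3 = 1*3 = 3
  bit 1 = 1: r = r^2 * 3 mod 43 = 3^2 * 3 = 9*3 = 27
  bit 2 = 1: r = r^2 * 3 mod 43 = 27^2 * 3 = 41*3 = 37
  bit 3 = 1: r = r^2 * 3 mod 43 = 37^2 * 3 = 36*3 = 22
  bit 4 = 1: r = r^2 * 3 mod 43 = 22^2 * 3 = 11*3 = 33
  -> B = 33
s = B^a = 33^40 mod 43  (bits of 40 = 101000)
  bit 0 = 1: r = r^2 * 33 mod 43 = 1^2 * 33 = 1*33 = 33
  bit 1 = 0: r = r^2 mod 43 = 33^2 = 14
  bit 2 = 1: r = r^2 * 33 mod 43 = 14^2 * 33 = 24*33 = 18
  bit 3 = 0: r = r^2 mod 43 = 18^2 = 23
  bit 4 = 0: r = r^2 mod 43 = 23^2 = 13
  bit 5 = 0: r = r^2 mod 43 = 13^2 = 40
  -> s = B^a = 40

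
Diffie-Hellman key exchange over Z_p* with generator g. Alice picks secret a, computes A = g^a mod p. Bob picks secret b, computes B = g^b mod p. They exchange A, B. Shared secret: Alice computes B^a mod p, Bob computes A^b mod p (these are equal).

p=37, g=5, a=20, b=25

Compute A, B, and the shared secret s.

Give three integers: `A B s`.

A = 5^20 mod 37  (bits of 20 = 10100)
  bit 0 = 1: r = r^2 * 5 mod 37 = 1^2 * 5 = 1*5 = 5
  bit 1 = 0: r = r^2 mod 37 = 5^2 = 25
  bit 2 = 1: r = r^2 * 5 mod 37 = 25^2 * 5 = 33*5 = 17
  bit 3 = 0: r = r^2 mod 37 = 17^2 = 30
  bit 4 = 0: r = r^2 mod 37 = 30^2 = 12
  -> A = 12
B = 5^25 mod 37  (bits of 25 = 11001)
  bit 0 = 1: r = r^2 * 5 mod 37 = 1^2 * 5 = 1*5 = 5
  bit 1 = 1: r = r^2 * 5 mod 37 = 5^2 * 5 = 25*5 = 14
  bit 2 = 0: r = r^2 mod 37 = 14^2 = 11
  bit 3 = 0: r = r^2 mod 37 = 11^2 = 10
  bit 4 = 1: r = r^2 * 5 mod 37 = 10^2 * 5 = 26*5 = 19
  -> B = 19
s = B^a = 19^20 mod 37  (bits of 20 = 10100)
  bit 0 = 1: r = r^2 * 19 mod 37 = 1^2 * 19 = 1*19 = 19
  bit 1 = 0: r = r^2 mod 37 = 19^2 = 28
  bit 2 = 1: r = r^2 * 19 mod 37 = 28^2 * 19 = 7*19 = 22
  bit 3 = 0: r = r^2 mod 37 = 22^2 = 3
  bit 4 = 0: r = r^2 mod 37 = 3^2 = 9
  -> s = B^a = 9

Answer: 12 19 9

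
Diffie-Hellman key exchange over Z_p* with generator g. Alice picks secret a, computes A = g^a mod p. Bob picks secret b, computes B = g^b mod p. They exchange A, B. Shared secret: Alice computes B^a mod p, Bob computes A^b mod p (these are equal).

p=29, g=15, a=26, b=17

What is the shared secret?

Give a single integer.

Answer: 6

Derivation:
A = 15^26 mod 29  (bits of 26 = 11010)
  bit 0 = 1: r = r^2 * 15 mod 29 = 1^2 * 15 = 1*15 = 15
  bit 1 = 1: r = r^2 * 15 mod 29 = 15^2 * 15 = 22*15 = 11
  bit 2 = 0: r = r^2 mod 29 = 11^2 = 5
  bit 3 = 1: r = r^2 * 15 mod 29 = 5^2 * 15 = 25*15 = 27
  bit 4 = 0: r = r^2 mod 29 = 27^2 = 4
  -> A = 4
B = 15^17 mod 29  (bits of 17 = 10001)
  bit 0 = 1: r = r^2 * 15 mod 29 = 1^2 * 15 = 1*15 = 15
  bit 1 = 0: r = r^2 mod 29 = 15^2 = 22
  bit 2 = 0: r = r^2 mod 29 = 22^2 = 20
  bit 3 = 0: r = r^2 mod 29 = 20^2 = 23
  bit 4 = 1: r = r^2 * 15 mod 29 = 23^2 * 15 = 7*15 = 18
  -> B = 18
s = B^a = 18^26 mod 29  (bits of 26 = 11010)
  bit 0 = 1: r = r^2 * 18 mod 29 = 1^2 * 18 = 1*18 = 18
  bit 1 = 1: r = r^2 * 18 mod 29 = 18^2 * 18 = 5*18 = 3
  bit 2 = 0: r = r^2 mod 29 = 3^2 = 9
  bit 3 = 1: r = r^2 * 18 mod 29 = 9^2 * 18 = 23*18 = 8
  bit 4 = 0: r = r^2 mod 29 = 8^2 = 6
  -> s = B^a = 6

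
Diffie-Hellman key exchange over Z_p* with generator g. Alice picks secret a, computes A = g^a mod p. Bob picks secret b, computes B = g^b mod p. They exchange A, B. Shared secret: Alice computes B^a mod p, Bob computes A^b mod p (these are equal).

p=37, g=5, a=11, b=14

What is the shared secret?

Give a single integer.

A = 5^11 mod 37  (bits of 11 = 1011)
  bit 0 = 1: r = r^2 * 5 mod 37 = 1^2 * 5 = 1*5 = 5
  bit 1 = 0: r = r^2 mod 37 = 5^2 = 25
  bit 2 = 1: r = r^2 * 5 mod 37 = 25^2 * 5 = 33*5 = 17
  bit 3 = 1: r = r^2 * 5 mod 37 = 17^2 * 5 = 30*5 = 2
  -> A = 2
B = 5^14 mod 37  (bits of 14 = 1110)
  bit 0 = 1: r = r^2 * 5 mod 37 = 1^2 * 5 = 1*5 = 5
  bit 1 = 1: r = r^2 * 5 mod 37 = 5^2 * 5 = 25*5 = 14
  bit 2 = 1: r = r^2 * 5 mod 37 = 14^2 * 5 = 11*5 = 18
  bit 3 = 0: r = r^2 mod 37 = 18^2 = 28
  -> B = 28
s = B^a = 28^11 mod 37  (bits of 11 = 1011)
  bit 0 = 1: r = r^2 * 28 mod 37 = 1^2 * 28 = 1*28 = 28
  bit 1 = 0: r = r^2 mod 37 = 28^2 = 7
  bit 2 = 1: r = r^2 * 28 mod 37 = 7^2 * 28 = 12*28 = 3
  bit 3 = 1: r = r^2 * 28 mod 37 = 3^2 * 28 = 9*28 = 30
  -> s = B^a = 30

Answer: 30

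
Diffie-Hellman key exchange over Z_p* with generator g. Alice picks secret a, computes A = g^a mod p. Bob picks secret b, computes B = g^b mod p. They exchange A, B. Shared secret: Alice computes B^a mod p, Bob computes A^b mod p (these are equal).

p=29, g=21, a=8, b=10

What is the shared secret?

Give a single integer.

A = 21^8 mod 29  (bits of 8 = 1000)
  bit 0 = 1: r = r^2 * 21 mod 29 = 1^2 * 21 = 1*21 = 21
  bit 1 = 0: r = r^2 mod 29 = 21^2 = 6
  bit 2 = 0: r = r^2 mod 29 = 6^2 = 7
  bit 3 = 0: r = r^2 mod 29 = 7^2 = 20
  -> A = 20
B = 21^10 mod 29  (bits of 10 = 1010)
  bit 0 = 1: r = r^2 * 21 mod 29 = 1^2 * 21 = 1*21 = 21
  bit 1 = 0: r = r^2 mod 29 = 21^2 = 6
  bit 2 = 1: r = r^2 * 21 mod 29 = 6^2 * 21 = 7*21 = 2
  bit 3 = 0: r = r^2 mod 29 = 2^2 = 4
  -> B = 4
s = B^a = 4^8 mod 29  (bits of 8 = 1000)
  bit 0 = 1: r = r^2 * 4 mod 29 = 1^2 * 4 = 1*4 = 4
  bit 1 = 0: r = r^2 mod 29 = 4^2 = 16
  bit 2 = 0: r = r^2 mod 29 = 16^2 = 24
  bit 3 = 0: r = r^2 mod 29 = 24^2 = 25
  -> s = B^a = 25

Answer: 25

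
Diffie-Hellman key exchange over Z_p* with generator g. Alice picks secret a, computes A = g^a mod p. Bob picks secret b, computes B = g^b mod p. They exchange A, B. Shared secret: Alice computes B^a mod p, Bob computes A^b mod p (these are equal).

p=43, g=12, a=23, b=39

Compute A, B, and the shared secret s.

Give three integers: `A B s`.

A = 12^23 mod 43  (bits of 23 = 10111)
  bit 0 = 1: r = r^2 * 12 mod 43 = 1^2 * 12 = 1*12 = 12
  bit 1 = 0: r = r^2 mod 43 = 12^2 = 15
  bit 2 = 1: r = r^2 * 12 mod 43 = 15^2 * 12 = 10*12 = 34
  bit 3 = 1: r = r^2 * 12 mod 43 = 34^2 * 12 = 38*12 = 26
  bit 4 = 1: r = r^2 * 12 mod 43 = 26^2 * 12 = 31*12 = 28
  -> A = 28
B = 12^39 mod 43  (bits of 39 = 100111)
  bit 0 = 1: r = r^2 * 12 mod 43 = 1^2 * 12 = 1*12 = 12
  bit 1 = 0: r = r^2 mod 43 = 12^2 = 15
  bit 2 = 0: r = r^2 mod 43 = 15^2 = 10
  bit 3 = 1: r = r^2 * 12 mod 43 = 10^2 * 12 = 14*12 = 39
  bit 4 = 1: r = r^2 * 12 mod 43 = 39^2 * 12 = 16*12 = 20
  bit 5 = 1: r = r^2 * 12 mod 43 = 20^2 * 12 = 13*12 = 27
  -> B = 27
s = B^a = 27^23 mod 43  (bits of 23 = 10111)
  bit 0 = 1: r = r^2 * 27 mod 43 = 1^2 * 27 = 1*27 = 27
  bit 1 = 0: r = r^2 mod 43 = 27^2 = 41
  bit 2 = 1: r = r^2 * 27 mod 43 = 41^2 * 27 = 4*27 = 22
  bit 3 = 1: r = r^2 * 27 mod 43 = 22^2 * 27 = 11*27 = 39
  bit 4 = 1: r = r^2 * 27 mod 43 = 39^2 * 27 = 16*27 = 2
  -> s = B^a = 2

Answer: 28 27 2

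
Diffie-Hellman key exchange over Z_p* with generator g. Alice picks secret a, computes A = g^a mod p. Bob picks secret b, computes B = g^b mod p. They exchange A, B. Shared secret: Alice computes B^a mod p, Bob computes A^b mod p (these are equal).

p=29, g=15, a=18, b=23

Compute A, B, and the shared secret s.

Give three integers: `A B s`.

Answer: 9 3 6

Derivation:
A = 15^18 mod 29  (bits of 18 = 10010)
  bit 0 = 1: r = r^2 * 15 mod 29 = 1^2 * 15 = 1*15 = 15
  bit 1 = 0: r = r^2 mod 29 = 15^2 = 22
  bit 2 = 0: r = r^2 mod 29 = 22^2 = 20
  bit 3 = 1: r = r^2 * 15 mod 29 = 20^2 * 15 = 23*15 = 26
  bit 4 = 0: r = r^2 mod 29 = 26^2 = 9
  -> A = 9
B = 15^23 mod 29  (bits of 23 = 10111)
  bit 0 = 1: r = r^2 * 15 mod 29 = 1^2 * 15 = 1*15 = 15
  bit 1 = 0: r = r^2 mod 29 = 15^2 = 22
  bit 2 = 1: r = r^2 * 15 mod 29 = 22^2 * 15 = 20*15 = 10
  bit 3 = 1: r = r^2 * 15 mod 29 = 10^2 * 15 = 13*15 = 21
  bit 4 = 1: r = r^2 * 15 mod 29 = 21^2 * 15 = 6*15 = 3
  -> B = 3
s = B^a = 3^18 mod 29  (bits of 18 = 10010)
  bit 0 = 1: r = r^2 * 3 mod 29 = 1^2 * 3 = 1*3 = 3
  bit 1 = 0: r = r^2 mod 29 = 3^2 = 9
  bit 2 = 0: r = r^2 mod 29 = 9^2 = 23
  bit 3 = 1: r = r^2 * 3 mod 29 = 23^2 * 3 = 7*3 = 21
  bit 4 = 0: r = r^2 mod 29 = 21^2 = 6
  -> s = B^a = 6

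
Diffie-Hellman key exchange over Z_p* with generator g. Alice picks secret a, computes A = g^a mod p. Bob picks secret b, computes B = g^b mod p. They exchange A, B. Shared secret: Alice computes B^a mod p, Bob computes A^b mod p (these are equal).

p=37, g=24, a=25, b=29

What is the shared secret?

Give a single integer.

A = 24^25 mod 37  (bits of 25 = 11001)
  bit 0 = 1: r = r^2 * 24 mod 37 = 1^2 * 24 = 1*24 = 24
  bit 1 = 1: r = r^2 * 24 mod 37 = 24^2 * 24 = 21*24 = 23
  bit 2 = 0: r = r^2 mod 37 = 23^2 = 11
  bit 3 = 0: r = r^2 mod 37 = 11^2 = 10
  bit 4 = 1: r = r^2 * 24 mod 37 = 10^2 * 24 = 26*24 = 32
  -> A = 32
B = 24^29 mod 37  (bits of 29 = 11101)
  bit 0 = 1: r = r^2 * 24 mod 37 = 1^2 * 24 = 1*24 = 24
  bit 1 = 1: r = r^2 * 24 mod 37 = 24^2 * 24 = 21*24 = 23
  bit 2 = 1: r = r^2 * 24 mod 37 = 23^2 * 24 = 11*24 = 5
  bit 3 = 0: r = r^2 mod 37 = 5^2 = 25
  bit 4 = 1: r = r^2 * 24 mod 37 = 25^2 * 24 = 33*24 = 15
  -> B = 15
s = B^a = 15^25 mod 37  (bits of 25 = 11001)
  bit 0 = 1: r = r^2 * 15 mod 37 = 1^2 * 15 = 1*15 = 15
  bit 1 = 1: r = r^2 * 15 mod 37 = 15^2 * 15 = 3*15 = 8
  bit 2 = 0: r = r^2 mod 37 = 8^2 = 27
  bit 3 = 0: r = r^2 mod 37 = 27^2 = 26
  bit 4 = 1: r = r^2 * 15 mod 37 = 26^2 * 15 = 10*15 = 2
  -> s = B^a = 2

Answer: 2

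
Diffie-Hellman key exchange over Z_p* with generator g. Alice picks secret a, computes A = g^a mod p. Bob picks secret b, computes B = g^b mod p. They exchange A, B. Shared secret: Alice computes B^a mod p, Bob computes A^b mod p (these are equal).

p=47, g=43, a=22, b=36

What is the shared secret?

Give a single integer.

Answer: 6

Derivation:
A = 43^22 mod 47  (bits of 22 = 10110)
  bit 0 = 1: r = r^2 * 43 mod 47 = 1^2 * 43 = 1*43 = 43
  bit 1 = 0: r = r^2 mod 47 = 43^2 = 16
  bit 2 = 1: r = r^2 * 43 mod 47 = 16^2 * 43 = 21*43 = 10
  bit 3 = 1: r = r^2 * 43 mod 47 = 10^2 * 43 = 6*43 = 23
  bit 4 = 0: r = r^2 mod 47 = 23^2 = 12
  -> A = 12
B = 43^36 mod 47  (bits of 36 = 100100)
  bit 0 = 1: r = r^2 * 43 mod 47 = 1^2 * 43 = 1*43 = 43
  bit 1 = 0: r = r^2 mod 47 = 43^2 = 16
  bit 2 = 0: r = r^2 mod 47 = 16^2 = 21
  bit 3 = 1: r = r^2 * 43 mod 47 = 21^2 * 43 = 18*43 = 22
  bit 4 = 0: r = r^2 mod 47 = 22^2 = 14
  bit 5 = 0: r = r^2 mod 47 = 14^2 = 8
  -> B = 8
s = B^a = 8^22 mod 47  (bits of 22 = 10110)
  bit 0 = 1: r = r^2 * 8 mod 47 = 1^2 * 8 = 1*8 = 8
  bit 1 = 0: r = r^2 mod 47 = 8^2 = 17
  bit 2 = 1: r = r^2 * 8 mod 47 = 17^2 * 8 = 7*8 = 9
  bit 3 = 1: r = r^2 * 8 mod 47 = 9^2 * 8 = 34*8 = 37
  bit 4 = 0: r = r^2 mod 47 = 37^2 = 6
  -> s = B^a = 6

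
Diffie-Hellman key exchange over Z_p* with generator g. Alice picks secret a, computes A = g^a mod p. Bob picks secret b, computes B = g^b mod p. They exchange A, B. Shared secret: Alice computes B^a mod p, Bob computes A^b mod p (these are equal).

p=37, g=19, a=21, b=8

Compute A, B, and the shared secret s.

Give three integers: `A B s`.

A = 19^21 mod 37  (bits of 21 = 10101)
  bit 0 = 1: r = r^2 * 19 mod 37 = 1^2 * 19 = 1*19 = 19
  bit 1 = 0: r = r^2 mod 37 = 19^2 = 28
  bit 2 = 1: r = r^2 * 19 mod 37 = 28^2 * 19 = 7*19 = 22
  bit 3 = 0: r = r^2 mod 37 = 22^2 = 3
  bit 4 = 1: r = r^2 * 19 mod 37 = 3^2 * 19 = 9*19 = 23
  -> A = 23
B = 19^8 mod 37  (bits of 8 = 1000)
  bit 0 = 1: r = r^2 * 19 mod 37 = 1^2 * 19 = 1*19 = 19
  bit 1 = 0: r = r^2 mod 37 = 19^2 = 28
  bit 2 = 0: r = r^2 mod 37 = 28^2 = 7
  bit 3 = 0: r = r^2 mod 37 = 7^2 = 12
  -> B = 12
s = B^a = 12^21 mod 37  (bits of 21 = 10101)
  bit 0 = 1: r = r^2 * 12 mod 37 = 1^2 * 12 = 1*12 = 12
  bit 1 = 0: r = r^2 mod 37 = 12^2 = 33
  bit 2 = 1: r = r^2 * 12 mod 37 = 33^2 * 12 = 16*12 = 7
  bit 3 = 0: r = r^2 mod 37 = 7^2 = 12
  bit 4 = 1: r = r^2 * 12 mod 37 = 12^2 * 12 = 33*12 = 26
  -> s = B^a = 26

Answer: 23 12 26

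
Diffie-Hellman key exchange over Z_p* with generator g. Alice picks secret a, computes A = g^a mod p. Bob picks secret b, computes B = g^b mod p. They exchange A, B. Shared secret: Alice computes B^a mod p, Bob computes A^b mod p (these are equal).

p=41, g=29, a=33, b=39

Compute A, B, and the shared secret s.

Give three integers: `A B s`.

Answer: 13 17 19

Derivation:
A = 29^33 mod 41  (bits of 33 = 100001)
  bit 0 = 1: r = r^2 * 29 mod 41 = 1^2 * 29 = 1*29 = 29
  bit 1 = 0: r = r^2 mod 41 = 29^2 = 21
  bit 2 = 0: r = r^2 mod 41 = 21^2 = 31
  bit 3 = 0: r = r^2 mod 41 = 31^2 = 18
  bit 4 = 0: r = r^2 mod 41 = 18^2 = 37
  bit 5 = 1: r = r^2 * 29 mod 41 = 37^2 * 29 = 16*29 = 13
  -> A = 13
B = 29^39 mod 41  (bits of 39 = 100111)
  bit 0 = 1: r = r^2 * 29 mod 41 = 1^2 * 29 = 1*29 = 29
  bit 1 = 0: r = r^2 mod 41 = 29^2 = 21
  bit 2 = 0: r = r^2 mod 41 = 21^2 = 31
  bit 3 = 1: r = r^2 * 29 mod 41 = 31^2 * 29 = 18*29 = 30
  bit 4 = 1: r = r^2 * 29 mod 41 = 30^2 * 29 = 39*29 = 24
  bit 5 = 1: r = r^2 * 29 mod 41 = 24^2 * 29 = 2*29 = 17
  -> B = 17
s = B^a = 17^33 mod 41  (bits of 33 = 100001)
  bit 0 = 1: r = r^2 * 17 mod 41 = 1^2 * 17 = 1*17 = 17
  bit 1 = 0: r = r^2 mod 41 = 17^2 = 2
  bit 2 = 0: r = r^2 mod 41 = 2^2 = 4
  bit 3 = 0: r = r^2 mod 41 = 4^2 = 16
  bit 4 = 0: r = r^2 mod 41 = 16^2 = 10
  bit 5 = 1: r = r^2 * 17 mod 41 = 10^2 * 17 = 18*17 = 19
  -> s = B^a = 19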